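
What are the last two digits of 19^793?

Successive squares of 19 mod 100: 19^1≡19, 19^2≡61, 19^4≡21, 19^8≡41, 19^16≡81, 19^32≡61, 19^64≡21, 19^128≡41, 19^256≡81, 19^512≡61.
793 = 1 + 8 + 16 + 256 + 512, so 19^793 ≡ 19·41·81·81·61 ≡ 59 (mod 100).

59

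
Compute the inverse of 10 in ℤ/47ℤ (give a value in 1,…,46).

10·33 = 330 = 7·47 + 1, so 10⁻¹ ≡ 33 (mod 47).

33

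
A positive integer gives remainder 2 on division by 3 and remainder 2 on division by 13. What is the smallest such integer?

Since 13·1 ≡ 1 (mod 3), take x = 2 + 13·((2−2)·1 mod 3) = 2 + 13·0 = 2.
Check: 2 mod 3 = 2, 2 mod 13 = 2.

2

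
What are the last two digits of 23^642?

By repeated squaring mod 100: 23^1≡23, 23^2≡29, 23^4≡41, 23^8≡81, 23^16≡61, 23^32≡21, 23^64≡41, 23^128≡81, 23^256≡61, 23^512≡21.
Since 642 = 2 + 128 + 512 in binary, 23^642 ≡ 29·81·21 ≡ 29 (mod 100).

29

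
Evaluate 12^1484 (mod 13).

1

Successive squares of 12 mod 13: 12^1≡12, 12^2≡1, 12^4≡1, 12^8≡1, 12^16≡1, 12^32≡1, 12^64≡1, 12^128≡1, 12^256≡1, 12^512≡1, 12^1024≡1.
1484 = 4 + 8 + 64 + 128 + 256 + 1024, so 12^1484 ≡ 1·1·1·1·1·1 ≡ 1 (mod 13).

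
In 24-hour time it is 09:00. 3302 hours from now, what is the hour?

23

3302 − 137·24 = 14, so 3302 ≡ 14 (mod 24).
(9 + 14) mod 24 = 23.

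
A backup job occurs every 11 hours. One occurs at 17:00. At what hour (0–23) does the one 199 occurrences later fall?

199·11 = 2189.
2189 = 91·24 + 5, so 2189 mod 24 = 5.
(17 + 5) mod 24 = 22.

22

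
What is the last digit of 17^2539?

3

The units digit of 17^n cycles with period 4: 7, 9, 3, 1, …
2539 mod 4 = 3, so the last digit matches 7^3 = 3.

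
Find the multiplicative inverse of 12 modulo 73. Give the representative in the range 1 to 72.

73 = 6·12 + 1
12 = 12·1 + 0
Back-substituting gives 12·67 ≡ 1 (mod 73).

67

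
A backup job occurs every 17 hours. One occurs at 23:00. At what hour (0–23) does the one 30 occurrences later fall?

5

30·17 = 510.
Dividing 510 by 24 gives quotient 21 and remainder 6.
(23 + 6) mod 24 = 5.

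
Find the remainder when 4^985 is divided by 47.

Successive squares of 4 mod 47: 4^1≡4, 4^2≡16, 4^4≡21, 4^8≡18, 4^16≡42, 4^32≡25, 4^64≡14, 4^128≡8, 4^256≡17, 4^512≡7.
Since 985 = 1 + 8 + 16 + 64 + 128 + 256 + 512 in binary, 4^985 ≡ 4·18·42·14·8·17·7 ≡ 9 (mod 47).

9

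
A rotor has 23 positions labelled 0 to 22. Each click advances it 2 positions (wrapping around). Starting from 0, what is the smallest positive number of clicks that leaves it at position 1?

12

2·12 = 24 = 1·23 + 1, so 2⁻¹ ≡ 12 (mod 23).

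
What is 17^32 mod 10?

1

Powers of 7 mod 10 repeat with period 4: 7, 9, 3, 1.
32 mod 4 = 0, so the last digit matches 7^4 = 1.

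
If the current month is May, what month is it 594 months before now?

594 mod 12 = 6 (since 49·12 = 588).
May − 6 months → November.

November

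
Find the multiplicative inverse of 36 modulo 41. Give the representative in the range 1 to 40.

8

36·8 = 288 = 7·41 + 1, so 36⁻¹ ≡ 8 (mod 41).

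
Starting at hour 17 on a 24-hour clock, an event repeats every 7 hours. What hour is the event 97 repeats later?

97·7 = 679.
679 = 28·24 + 7, so 679 mod 24 = 7.
(17 + 7) mod 24 = 0.

0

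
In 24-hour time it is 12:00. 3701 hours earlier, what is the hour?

7

3701 mod 24 = 5 (since 154·24 = 3696).
(12 − 5) mod 24 = 7.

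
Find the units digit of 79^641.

Last digits of 9^n: 9, 1 (period 2).
641 leaves remainder 1 on division by 2, so 79^641 ends in 9.

9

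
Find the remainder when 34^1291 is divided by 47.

12

Successive squares of 34 mod 47: 34^1≡34, 34^2≡28, 34^4≡32, 34^8≡37, 34^16≡6, 34^32≡36, 34^64≡27, 34^128≡24, 34^256≡12, 34^512≡3, 34^1024≡9.
Since 1291 = 1 + 2 + 8 + 256 + 1024 in binary, 34^1291 ≡ 34·28·37·12·9 ≡ 12 (mod 47).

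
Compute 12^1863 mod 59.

46

Successive squares of 12 mod 59: 12^1≡12, 12^2≡26, 12^4≡27, 12^8≡21, 12^16≡28, 12^32≡17, 12^64≡53, 12^128≡36, 12^256≡57, 12^512≡4, 12^1024≡16.
Since 1863 = 1 + 2 + 4 + 64 + 256 + 512 + 1024 in binary, 12^1863 ≡ 12·26·27·53·57·4·16 ≡ 46 (mod 59).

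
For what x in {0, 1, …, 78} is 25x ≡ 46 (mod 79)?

25⁻¹ ≡ 19 (mod 79) because 25·19 = 475 = 6·79 + 1.
Multiplying both sides by 19: x ≡ 19·46 = 874 ≡ 5 (mod 79).

5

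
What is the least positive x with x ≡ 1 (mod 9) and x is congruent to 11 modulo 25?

x ≡ 1 (mod 9) gives x ∈ {1, 10, 19, 28, 37, 46, 55, 64, …}.
The first of these with x mod 25 = 11 is 136.

136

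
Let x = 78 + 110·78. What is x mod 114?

110·78 = 8580.
8580 − 75·114 = 30, so 8580 ≡ 30 (mod 114).
(78 + 30) mod 114 = 108.

108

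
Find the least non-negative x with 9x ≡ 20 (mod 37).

31

9⁻¹ ≡ 33 (mod 37) because 9·33 = 297 = 8·37 + 1.
So x ≡ 33·20 = 660 ≡ 31 (mod 37).
Check: 9·31 = 279 = 7·37 + 20.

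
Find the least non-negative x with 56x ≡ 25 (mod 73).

The inverse of 56 mod 73 is 30 (since 56·30 = 1680 ≡ 1).
Multiplying both sides by 30: x ≡ 30·25 = 750 ≡ 20 (mod 73).
Check: 56·20 = 1120 = 15·73 + 25.

20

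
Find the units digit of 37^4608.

1

Last digits of 7^n: 7, 9, 3, 1 (period 4).
4608 leaves remainder 0 on division by 4, so 37^4608 ends in 1.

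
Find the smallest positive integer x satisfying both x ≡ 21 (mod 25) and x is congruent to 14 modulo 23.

221

x ≡ 14 (mod 23) gives x ∈ {14, 37, 60, 83, 106, 129, 152, 175, …}.
The first of these with x mod 25 = 21 is 221.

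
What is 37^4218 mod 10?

Powers of 7 mod 10 repeat with period 4: 7, 9, 3, 1.
4218 leaves remainder 2 on division by 4, so 37^4218 ends in 9.

9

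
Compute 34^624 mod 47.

Successive squares of 34 mod 47: 34^1≡34, 34^2≡28, 34^4≡32, 34^8≡37, 34^16≡6, 34^32≡36, 34^64≡27, 34^128≡24, 34^256≡12, 34^512≡3.
Since 624 = 16 + 32 + 64 + 512 in binary, 34^624 ≡ 6·36·27·3 ≡ 12 (mod 47).

12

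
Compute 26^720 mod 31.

Successive squares of 26 mod 31: 26^1≡26, 26^2≡25, 26^4≡5, 26^8≡25, 26^16≡5, 26^32≡25, 26^64≡5, 26^128≡25, 26^256≡5, 26^512≡25.
720 = 16 + 64 + 128 + 512, so 26^720 ≡ 5·5·25·25 ≡ 1 (mod 31).

1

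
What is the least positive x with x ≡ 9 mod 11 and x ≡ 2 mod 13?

119

x ≡ 9 (mod 11) gives x ∈ {9, 20, 31, 42, 53, 64, 75, 86, …}.
The first of these with x mod 13 = 2 is 119.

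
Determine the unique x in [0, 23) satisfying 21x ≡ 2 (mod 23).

22

21⁻¹ ≡ 11 (mod 23) because 21·11 = 231 = 10·23 + 1.
Multiplying both sides by 11: x ≡ 11·2 = 22 ≡ 22 (mod 23).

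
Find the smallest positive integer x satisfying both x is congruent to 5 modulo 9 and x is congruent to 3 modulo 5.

23

x ≡ 3 (mod 5) gives x ∈ {3, 8, 13, 18, 23}.
The first of these with x mod 9 = 5 is 23.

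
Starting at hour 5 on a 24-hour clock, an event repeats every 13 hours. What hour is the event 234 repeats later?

23

234·13 = 3042.
3042 mod 24 = 18 (since 126·24 = 3024).
(5 + 18) mod 24 = 23.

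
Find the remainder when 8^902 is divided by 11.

9

Square-and-reduce mod 11: 8^1≡8, 8^2≡9, 8^4≡4, 8^8≡5, 8^16≡3, 8^32≡9, 8^64≡4, 8^128≡5, 8^256≡3, 8^512≡9.
902 = 2 + 4 + 128 + 256 + 512, so 8^902 ≡ 9·4·5·3·9 ≡ 9 (mod 11).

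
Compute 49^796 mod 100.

By repeated squaring mod 100: 49^1≡49, 49^2≡1, 49^4≡1, 49^8≡1, 49^16≡1, 49^32≡1, 49^64≡1, 49^128≡1, 49^256≡1, 49^512≡1.
796 = 4 + 8 + 16 + 256 + 512, so 49^796 ≡ 1·1·1·1·1 ≡ 1 (mod 100).

1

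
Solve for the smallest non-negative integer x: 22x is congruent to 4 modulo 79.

22⁻¹ ≡ 18 (mod 79) because 22·18 = 396 = 5·79 + 1.
So x ≡ 18·4 = 72 ≡ 72 (mod 79).

72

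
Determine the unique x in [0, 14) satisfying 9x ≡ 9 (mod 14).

1

9⁻¹ ≡ 11 (mod 14) because 9·11 = 99 = 7·14 + 1.
So x ≡ 11·9 = 99 ≡ 1 (mod 14).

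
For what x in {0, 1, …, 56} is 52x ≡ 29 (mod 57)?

The inverse of 52 mod 57 is 34 (since 52·34 = 1768 ≡ 1).
So x ≡ 34·29 = 986 ≡ 17 (mod 57).

17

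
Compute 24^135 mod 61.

11

Successive squares of 24 mod 61: 24^1≡24, 24^2≡27, 24^4≡58, 24^8≡9, 24^16≡20, 24^32≡34, 24^64≡58, 24^128≡9.
135 = 1 + 2 + 4 + 128, so 24^135 ≡ 24·27·58·9 ≡ 11 (mod 61).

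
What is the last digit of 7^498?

Powers of 7 mod 10 repeat with period 4: 7, 9, 3, 1.
498 mod 4 = 2, so the last digit matches 7^2 = 9.

9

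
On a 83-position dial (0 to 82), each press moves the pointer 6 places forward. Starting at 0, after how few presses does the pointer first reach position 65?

6⁻¹ ≡ 14 (mod 83) because 6·14 = 84 = 1·83 + 1.
So x ≡ 14·65 = 910 ≡ 80 (mod 83).

80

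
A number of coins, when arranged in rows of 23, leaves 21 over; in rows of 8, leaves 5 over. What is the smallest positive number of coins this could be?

21

x ≡ 5 (mod 8) gives x ∈ {5, 13, 21}.
The first of these with x mod 23 = 21 is 21.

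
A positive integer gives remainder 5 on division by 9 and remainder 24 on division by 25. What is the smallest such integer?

149

x ≡ 5 (mod 9) gives x ∈ {5, 14, 23, 32, 41, 50, 59, 68, …}.
The first of these with x mod 25 = 24 is 149.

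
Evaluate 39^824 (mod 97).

16

Successive squares of 39 mod 97: 39^1≡39, 39^2≡66, 39^4≡88, 39^8≡81, 39^16≡62, 39^32≡61, 39^64≡35, 39^128≡61, 39^256≡35, 39^512≡61.
824 = 8 + 16 + 32 + 256 + 512, so 39^824 ≡ 81·62·61·35·61 ≡ 16 (mod 97).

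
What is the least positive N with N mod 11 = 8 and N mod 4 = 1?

41

x ≡ 1 (mod 4) gives x ∈ {1, 5, 9, 13, 17, 21, 25, 29, …}.
The first of these with x mod 11 = 8 is 41.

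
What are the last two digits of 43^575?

07

Square-and-reduce mod 100: 43^1≡43, 43^2≡49, 43^4≡1, 43^8≡1, 43^16≡1, 43^32≡1, 43^64≡1, 43^128≡1, 43^256≡1, 43^512≡1.
575 = 1 + 2 + 4 + 8 + 16 + 32 + 512, so 43^575 ≡ 43·49·1·1·1·1·1 ≡ 7 (mod 100).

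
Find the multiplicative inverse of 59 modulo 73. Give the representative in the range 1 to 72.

59·26 = 1534 = 21·73 + 1, so 59⁻¹ ≡ 26 (mod 73).

26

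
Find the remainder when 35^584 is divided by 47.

Successive squares of 35 mod 47: 35^1≡35, 35^2≡3, 35^4≡9, 35^8≡34, 35^16≡28, 35^32≡32, 35^64≡37, 35^128≡6, 35^256≡36, 35^512≡27.
Since 584 = 8 + 64 + 512 in binary, 35^584 ≡ 34·37·27 ≡ 32 (mod 47).

32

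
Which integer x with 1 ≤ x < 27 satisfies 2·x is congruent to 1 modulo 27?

27 = 13·2 + 1
2 = 2·1 + 0
Back-substituting gives 2·14 ≡ 1 (mod 27).

14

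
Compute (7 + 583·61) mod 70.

10

583·61 = 35563.
35563 mod 70 = 3 (since 508·70 = 35560).
(7 + 3) mod 70 = 10.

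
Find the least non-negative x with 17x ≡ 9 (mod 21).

3

17⁻¹ ≡ 5 (mod 21) because 17·5 = 85 = 4·21 + 1.
So x ≡ 5·9 = 45 ≡ 3 (mod 21).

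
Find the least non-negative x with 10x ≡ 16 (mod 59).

37

10⁻¹ ≡ 6 (mod 59) because 10·6 = 60 = 1·59 + 1.
Multiplying both sides by 6: x ≡ 6·16 = 96 ≡ 37 (mod 59).
Check: 10·37 = 370 = 6·59 + 16.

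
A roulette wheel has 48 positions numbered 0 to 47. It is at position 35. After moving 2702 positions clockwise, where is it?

1

2702 = 56·48 + 14, so 2702 mod 48 = 14.
(35 + 14) mod 48 = 1.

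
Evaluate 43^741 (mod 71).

27

Square-and-reduce mod 71: 43^1≡43, 43^2≡3, 43^4≡9, 43^8≡10, 43^16≡29, 43^32≡60, 43^64≡50, 43^128≡15, 43^256≡12, 43^512≡2.
Since 741 = 1 + 4 + 32 + 64 + 128 + 512 in binary, 43^741 ≡ 43·9·60·50·15·2 ≡ 27 (mod 71).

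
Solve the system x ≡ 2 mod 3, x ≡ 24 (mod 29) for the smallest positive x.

x ≡ 2 (mod 3) gives x ∈ {2, 5, 8, 11, 14, 17, 20, 23, …}.
The first of these with x mod 29 = 24 is 53.

53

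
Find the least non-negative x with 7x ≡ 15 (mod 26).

7⁻¹ ≡ 15 (mod 26) because 7·15 = 105 = 4·26 + 1.
Multiplying both sides by 15: x ≡ 15·15 = 225 ≡ 17 (mod 26).

17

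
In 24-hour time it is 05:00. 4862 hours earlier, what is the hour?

4862 − 202·24 = 14, so 4862 ≡ 14 (mod 24).
(5 − 14) mod 24 = 15.

15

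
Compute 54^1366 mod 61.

Successive squares of 54 mod 61: 54^1≡54, 54^2≡49, 54^4≡22, 54^8≡57, 54^16≡16, 54^32≡12, 54^64≡22, 54^128≡57, 54^256≡16, 54^512≡12, 54^1024≡22.
Since 1366 = 2 + 4 + 16 + 64 + 256 + 1024 in binary, 54^1366 ≡ 49·22·16·22·16·22 ≡ 45 (mod 61).

45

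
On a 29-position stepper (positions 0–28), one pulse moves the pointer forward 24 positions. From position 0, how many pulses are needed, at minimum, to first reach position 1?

23

29 = 1·24 + 5
24 = 4·5 + 4
5 = 1·4 + 1
4 = 4·1 + 0
Back-substituting gives 24·23 ≡ 1 (mod 29).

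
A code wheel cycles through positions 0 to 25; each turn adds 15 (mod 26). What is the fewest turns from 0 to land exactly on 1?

26 = 1·15 + 11
15 = 1·11 + 4
11 = 2·4 + 3
4 = 1·3 + 1
3 = 3·1 + 0
Back-substituting gives 15·7 ≡ 1 (mod 26).

7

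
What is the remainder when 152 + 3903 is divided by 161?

30

3903 mod 161 = 39 (since 24·161 = 3864).
(152 + 39) mod 161 = 30.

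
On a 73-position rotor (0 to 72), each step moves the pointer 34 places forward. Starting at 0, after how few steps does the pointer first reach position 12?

39

The inverse of 34 mod 73 is 58 (since 34·58 = 1972 ≡ 1).
Multiplying both sides by 58: x ≡ 58·12 = 696 ≡ 39 (mod 73).
Check: 34·39 = 1326 = 18·73 + 12.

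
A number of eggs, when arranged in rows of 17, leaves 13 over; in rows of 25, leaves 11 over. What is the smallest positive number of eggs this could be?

336

x ≡ 13 (mod 17) gives x ∈ {13, 30, 47, 64, 81, 98, 115, 132, …}.
The first of these with x mod 25 = 11 is 336.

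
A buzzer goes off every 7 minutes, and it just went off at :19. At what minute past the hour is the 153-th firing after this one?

153·7 = 1071.
1071 = 17·60 + 51, so 1071 mod 60 = 51.
(19 + 51) mod 60 = 10.

10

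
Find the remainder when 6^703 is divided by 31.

Square-and-reduce mod 31: 6^1≡6, 6^2≡5, 6^4≡25, 6^8≡5, 6^16≡25, 6^32≡5, 6^64≡25, 6^128≡5, 6^256≡25, 6^512≡5.
703 = 1 + 2 + 4 + 8 + 16 + 32 + 128 + 512, so 6^703 ≡ 6·5·25·5·25·5·5·5 ≡ 6 (mod 31).

6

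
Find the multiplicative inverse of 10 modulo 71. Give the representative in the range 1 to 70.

71 = 7·10 + 1
10 = 10·1 + 0
Back-substituting gives 10·64 ≡ 1 (mod 71).

64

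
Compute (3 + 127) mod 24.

Dividing 127 by 24 gives quotient 5 and remainder 7.
(3 + 7) mod 24 = 10.

10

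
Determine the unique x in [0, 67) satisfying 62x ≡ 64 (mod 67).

The inverse of 62 mod 67 is 40 (since 62·40 = 2480 ≡ 1).
Multiplying both sides by 40: x ≡ 40·64 = 2560 ≡ 14 (mod 67).

14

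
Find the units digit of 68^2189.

8

Powers of 8 mod 10 repeat with period 4: 8, 4, 2, 6.
2189 mod 4 = 1, so the last digit matches 8^1 = 8.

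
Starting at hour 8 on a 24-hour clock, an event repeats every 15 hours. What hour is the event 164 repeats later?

164·15 = 2460.
2460 mod 24 = 12 (since 102·24 = 2448).
(8 + 12) mod 24 = 20.

20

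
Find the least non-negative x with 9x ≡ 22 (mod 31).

30

9⁻¹ ≡ 7 (mod 31) because 9·7 = 63 = 2·31 + 1.
So x ≡ 7·22 = 154 ≡ 30 (mod 31).
Check: 9·30 = 270 = 8·31 + 22.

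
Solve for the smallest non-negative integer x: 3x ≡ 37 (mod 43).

41

3⁻¹ ≡ 29 (mod 43) because 3·29 = 87 = 2·43 + 1.
Multiplying both sides by 29: x ≡ 29·37 = 1073 ≡ 41 (mod 43).
Check: 3·41 = 123 = 2·43 + 37.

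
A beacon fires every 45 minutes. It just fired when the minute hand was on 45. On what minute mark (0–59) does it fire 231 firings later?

0

231·45 = 10395.
Dividing 10395 by 60 gives quotient 173 and remainder 15.
(45 + 15) mod 60 = 0.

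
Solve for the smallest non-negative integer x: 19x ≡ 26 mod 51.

The inverse of 19 mod 51 is 43 (since 19·43 = 817 ≡ 1).
Multiplying both sides by 43: x ≡ 43·26 = 1118 ≡ 47 (mod 51).

47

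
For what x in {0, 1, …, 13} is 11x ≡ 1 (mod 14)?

9

The inverse of 11 mod 14 is 9 (since 11·9 = 99 ≡ 1).
Multiplying both sides by 9: x ≡ 9·1 = 9 ≡ 9 (mod 14).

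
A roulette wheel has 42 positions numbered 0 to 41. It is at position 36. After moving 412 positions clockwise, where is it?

412 = 9·42 + 34, so 412 mod 42 = 34.
(36 + 34) mod 42 = 28.

28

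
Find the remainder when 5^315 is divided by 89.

72

By repeated squaring mod 89: 5^1≡5, 5^2≡25, 5^4≡2, 5^8≡4, 5^16≡16, 5^32≡78, 5^64≡32, 5^128≡45, 5^256≡67.
315 = 1 + 2 + 8 + 16 + 32 + 256, so 5^315 ≡ 5·25·4·16·78·67 ≡ 72 (mod 89).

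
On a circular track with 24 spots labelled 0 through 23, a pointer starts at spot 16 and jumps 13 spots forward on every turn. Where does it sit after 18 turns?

10

18·13 = 234.
Dividing 234 by 24 gives quotient 9 and remainder 18.
(16 + 18) mod 24 = 10.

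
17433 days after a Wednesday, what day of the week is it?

17433 = 2490·7 + 3, so 17433 mod 7 = 3.
Wednesday + 3 days → Saturday.

Saturday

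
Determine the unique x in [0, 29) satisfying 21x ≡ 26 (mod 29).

The inverse of 21 mod 29 is 18 (since 21·18 = 378 ≡ 1).
So x ≡ 18·26 = 468 ≡ 4 (mod 29).

4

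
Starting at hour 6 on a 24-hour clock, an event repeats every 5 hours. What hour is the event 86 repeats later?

86·5 = 430.
430 mod 24 = 22 (since 17·24 = 408).
(6 + 22) mod 24 = 4.

4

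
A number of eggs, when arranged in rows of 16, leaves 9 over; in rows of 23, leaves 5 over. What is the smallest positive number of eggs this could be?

Since 23·7 ≡ 1 (mod 16), take x = 5 + 23·((9−5)·7 mod 16) = 5 + 23·12 = 281.
Check: 281 mod 16 = 9, 281 mod 23 = 5.

281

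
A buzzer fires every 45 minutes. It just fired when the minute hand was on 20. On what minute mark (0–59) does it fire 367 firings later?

367·45 = 16515.
16515 mod 60 = 15 (since 275·60 = 16500).
(20 + 15) mod 60 = 35.

35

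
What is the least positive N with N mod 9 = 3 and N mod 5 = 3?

3

x ≡ 3 (mod 5) gives x ∈ {3}.
The first of these with x mod 9 = 3 is 3.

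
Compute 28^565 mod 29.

28

By repeated squaring mod 29: 28^1≡28, 28^2≡1, 28^4≡1, 28^8≡1, 28^16≡1, 28^32≡1, 28^64≡1, 28^128≡1, 28^256≡1, 28^512≡1.
Since 565 = 1 + 4 + 16 + 32 + 512 in binary, 28^565 ≡ 28·1·1·1·1 ≡ 28 (mod 29).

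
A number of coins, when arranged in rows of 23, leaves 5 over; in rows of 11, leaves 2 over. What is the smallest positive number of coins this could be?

x ≡ 2 (mod 11) gives x ∈ {2, 13, 24, 35, 46, 57, 68, 79, …}.
The first of these with x mod 23 = 5 is 189.

189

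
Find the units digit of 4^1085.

4

Last digits of 4^n: 4, 6 (period 2).
1085 mod 2 = 1, so the last digit matches 4^1 = 4.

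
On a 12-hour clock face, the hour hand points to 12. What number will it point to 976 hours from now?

4

976 − 81·12 = 4, so 976 ≡ 4 (mod 12).
12 + 4 → 4 on a 12-hour dial.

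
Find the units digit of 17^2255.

Last digits of 7^n: 7, 9, 3, 1 (period 4).
2255 leaves remainder 3 on division by 4, so 17^2255 ends in 3.

3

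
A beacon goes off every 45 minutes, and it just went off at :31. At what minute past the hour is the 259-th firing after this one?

259·45 = 11655.
11655 − 194·60 = 15, so 11655 ≡ 15 (mod 60).
(31 + 15) mod 60 = 46.

46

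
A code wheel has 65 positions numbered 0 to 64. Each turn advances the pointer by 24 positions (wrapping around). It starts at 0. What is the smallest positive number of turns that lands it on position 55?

5

24⁻¹ ≡ 19 (mod 65) because 24·19 = 456 = 7·65 + 1.
So x ≡ 19·55 = 1045 ≡ 5 (mod 65).
Check: 24·5 = 120 = 1·65 + 55.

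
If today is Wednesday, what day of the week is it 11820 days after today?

Sunday

11820 − 1688·7 = 4, so 11820 ≡ 4 (mod 7).
Wednesday + 4 days → Sunday.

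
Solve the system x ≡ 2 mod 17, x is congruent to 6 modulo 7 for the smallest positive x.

x ≡ 6 (mod 7) gives x ∈ {6, 13, 20, 27, 34, 41, 48, 55, …}.
The first of these with x mod 17 = 2 is 104.

104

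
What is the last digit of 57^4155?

The units digit of 57^n cycles with period 4: 7, 9, 3, 1, …
4155 mod 4 = 3, so the last digit matches 7^3 = 3.

3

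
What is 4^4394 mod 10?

Powers of 4 mod 10 repeat with period 2: 4, 6.
4394 leaves remainder 0 on division by 2, so 4^4394 ends in 6.

6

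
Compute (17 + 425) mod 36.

10

425 mod 36 = 29 (since 11·36 = 396).
(17 + 29) mod 36 = 10.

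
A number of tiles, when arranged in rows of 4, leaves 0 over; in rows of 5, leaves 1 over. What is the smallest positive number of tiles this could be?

16

Since 5·1 ≡ 1 (mod 4), take x = 1 + 5·((0−1)·1 mod 4) = 1 + 5·3 = 16.
Check: 16 mod 4 = 0, 16 mod 5 = 1.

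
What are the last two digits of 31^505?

51

By repeated squaring mod 100: 31^1≡31, 31^2≡61, 31^4≡21, 31^8≡41, 31^16≡81, 31^32≡61, 31^64≡21, 31^128≡41, 31^256≡81.
Since 505 = 1 + 8 + 16 + 32 + 64 + 128 + 256 in binary, 31^505 ≡ 31·41·81·61·21·41·81 ≡ 51 (mod 100).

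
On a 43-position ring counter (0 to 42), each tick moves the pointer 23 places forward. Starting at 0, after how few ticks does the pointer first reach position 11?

36

The inverse of 23 mod 43 is 15 (since 23·15 = 345 ≡ 1).
Multiplying both sides by 15: x ≡ 15·11 = 165 ≡ 36 (mod 43).
Check: 23·36 = 828 = 19·43 + 11.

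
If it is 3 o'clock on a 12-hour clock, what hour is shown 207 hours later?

6

207 = 17·12 + 3, so 207 mod 12 = 3.
3 + 3 → 6 on a 12-hour dial.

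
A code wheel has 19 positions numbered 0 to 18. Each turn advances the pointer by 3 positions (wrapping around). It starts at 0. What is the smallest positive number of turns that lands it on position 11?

3⁻¹ ≡ 13 (mod 19) because 3·13 = 39 = 2·19 + 1.
So x ≡ 13·11 = 143 ≡ 10 (mod 19).
Check: 3·10 = 30 = 1·19 + 11.

10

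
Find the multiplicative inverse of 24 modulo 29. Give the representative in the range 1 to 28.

29 = 1·24 + 5
24 = 4·5 + 4
5 = 1·4 + 1
4 = 4·1 + 0
Back-substituting gives 24·23 ≡ 1 (mod 29).

23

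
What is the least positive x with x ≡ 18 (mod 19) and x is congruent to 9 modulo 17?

x ≡ 9 (mod 17) gives x ∈ {9, 26, 43, 60, 77, 94}.
The first of these with x mod 19 = 18 is 94.

94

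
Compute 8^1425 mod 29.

By repeated squaring mod 29: 8^1≡8, 8^2≡6, 8^4≡7, 8^8≡20, 8^16≡23, 8^32≡7, 8^64≡20, 8^128≡23, 8^256≡7, 8^512≡20, 8^1024≡23.
Since 1425 = 1 + 16 + 128 + 256 + 1024 in binary, 8^1425 ≡ 8·23·23·7·23 ≡ 26 (mod 29).

26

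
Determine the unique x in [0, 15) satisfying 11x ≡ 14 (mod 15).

The inverse of 11 mod 15 is 11 (since 11·11 = 121 ≡ 1).
So x ≡ 11·14 = 154 ≡ 4 (mod 15).
Check: 11·4 = 44 = 2·15 + 14.

4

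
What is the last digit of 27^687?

Last digits of 7^n: 7, 9, 3, 1 (period 4).
687 mod 4 = 3, so the last digit matches 7^3 = 3.

3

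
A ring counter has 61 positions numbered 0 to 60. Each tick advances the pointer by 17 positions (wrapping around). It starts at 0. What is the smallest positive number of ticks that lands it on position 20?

17⁻¹ ≡ 18 (mod 61) because 17·18 = 306 = 5·61 + 1.
Multiplying both sides by 18: x ≡ 18·20 = 360 ≡ 55 (mod 61).
Check: 17·55 = 935 = 15·61 + 20.

55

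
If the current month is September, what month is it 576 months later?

Dividing 576 by 12 gives quotient 48 and remainder 0.
September + 0 months → September.

September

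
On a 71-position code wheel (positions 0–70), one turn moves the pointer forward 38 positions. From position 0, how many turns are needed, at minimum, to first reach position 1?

38·43 = 1634 = 23·71 + 1, so 38⁻¹ ≡ 43 (mod 71).

43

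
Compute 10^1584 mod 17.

1

By repeated squaring mod 17: 10^1≡10, 10^2≡15, 10^4≡4, 10^8≡16, 10^16≡1, 10^32≡1, 10^64≡1, 10^128≡1, 10^256≡1, 10^512≡1, 10^1024≡1.
1584 = 16 + 32 + 512 + 1024, so 10^1584 ≡ 1·1·1·1 ≡ 1 (mod 17).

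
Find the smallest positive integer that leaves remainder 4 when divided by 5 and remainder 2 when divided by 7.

9

Since 7·3 ≡ 1 (mod 5), take x = 2 + 7·((4−2)·3 mod 5) = 2 + 7·1 = 9.
Check: 9 mod 5 = 4, 9 mod 7 = 2.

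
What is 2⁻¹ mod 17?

9

17 = 8·2 + 1
2 = 2·1 + 0
Back-substituting gives 2·9 ≡ 1 (mod 17).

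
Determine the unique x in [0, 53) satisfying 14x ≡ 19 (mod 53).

43

The inverse of 14 mod 53 is 19 (since 14·19 = 266 ≡ 1).
So x ≡ 19·19 = 361 ≡ 43 (mod 53).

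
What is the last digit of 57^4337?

Last digits of 7^n: 7, 9, 3, 1 (period 4).
4337 leaves remainder 1 on division by 4, so 57^4337 ends in 7.

7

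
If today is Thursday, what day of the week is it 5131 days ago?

Thursday

5131 − 733·7 = 0, so 5131 ≡ 0 (mod 7).
Thursday − 0 days → Thursday.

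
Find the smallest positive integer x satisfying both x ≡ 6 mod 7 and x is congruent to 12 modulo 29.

x ≡ 6 (mod 7) gives x ∈ {6, 13, 20, 27, 34, 41}.
The first of these with x mod 29 = 12 is 41.

41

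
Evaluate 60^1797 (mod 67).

Square-and-reduce mod 67: 60^1≡60, 60^2≡49, 60^4≡56, 60^8≡54, 60^16≡35, 60^32≡19, 60^64≡26, 60^128≡6, 60^256≡36, 60^512≡23, 60^1024≡60.
1797 = 1 + 4 + 256 + 512 + 1024, so 60^1797 ≡ 60·56·36·23·60 ≡ 62 (mod 67).

62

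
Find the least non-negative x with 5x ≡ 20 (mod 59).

4

The inverse of 5 mod 59 is 12 (since 5·12 = 60 ≡ 1).
Multiplying both sides by 12: x ≡ 12·20 = 240 ≡ 4 (mod 59).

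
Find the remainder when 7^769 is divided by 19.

7

By repeated squaring mod 19: 7^1≡7, 7^2≡11, 7^4≡7, 7^8≡11, 7^16≡7, 7^32≡11, 7^64≡7, 7^128≡11, 7^256≡7, 7^512≡11.
Since 769 = 1 + 256 + 512 in binary, 7^769 ≡ 7·7·11 ≡ 7 (mod 19).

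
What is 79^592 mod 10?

Powers of 9 mod 10 repeat with period 2: 9, 1.
592 mod 2 = 0, so the last digit matches 9^2 = 1.

1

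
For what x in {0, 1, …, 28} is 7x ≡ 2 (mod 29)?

7⁻¹ ≡ 25 (mod 29) because 7·25 = 175 = 6·29 + 1.
So x ≡ 25·2 = 50 ≡ 21 (mod 29).

21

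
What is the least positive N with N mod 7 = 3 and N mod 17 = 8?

59

Since 17·5 ≡ 1 (mod 7), take x = 8 + 17·((3−8)·5 mod 7) = 8 + 17·3 = 59.
Check: 59 mod 7 = 3, 59 mod 17 = 8.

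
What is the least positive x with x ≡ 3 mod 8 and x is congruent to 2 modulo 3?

11

Since 3·3 ≡ 1 (mod 8), take x = 2 + 3·((3−2)·3 mod 8) = 2 + 3·3 = 11.
Check: 11 mod 8 = 3, 11 mod 3 = 2.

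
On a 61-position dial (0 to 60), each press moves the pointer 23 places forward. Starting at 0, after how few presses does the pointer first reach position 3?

24

23⁻¹ ≡ 8 (mod 61) because 23·8 = 184 = 3·61 + 1.
So x ≡ 8·3 = 24 ≡ 24 (mod 61).
Check: 23·24 = 552 = 9·61 + 3.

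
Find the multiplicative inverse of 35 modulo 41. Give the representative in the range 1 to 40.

34

35·34 = 1190 = 29·41 + 1, so 35⁻¹ ≡ 34 (mod 41).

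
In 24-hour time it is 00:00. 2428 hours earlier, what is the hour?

Dividing 2428 by 24 gives quotient 101 and remainder 4.
(0 − 4) mod 24 = 20.

20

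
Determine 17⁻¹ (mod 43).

38

17·38 = 646 = 15·43 + 1, so 17⁻¹ ≡ 38 (mod 43).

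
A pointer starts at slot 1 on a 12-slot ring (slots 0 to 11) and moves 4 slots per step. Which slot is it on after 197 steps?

9

197·4 = 788.
788 = 65·12 + 8, so 788 mod 12 = 8.
(1 + 8) mod 12 = 9.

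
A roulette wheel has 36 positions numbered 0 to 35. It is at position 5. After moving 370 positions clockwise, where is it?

15

370 mod 36 = 10 (since 10·36 = 360).
(5 + 10) mod 36 = 15.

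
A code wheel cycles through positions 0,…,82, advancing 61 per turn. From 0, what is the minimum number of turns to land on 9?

26

61⁻¹ ≡ 49 (mod 83) because 61·49 = 2989 = 36·83 + 1.
Multiplying both sides by 49: x ≡ 49·9 = 441 ≡ 26 (mod 83).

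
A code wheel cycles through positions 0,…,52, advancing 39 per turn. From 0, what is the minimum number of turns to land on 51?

The inverse of 39 mod 53 is 34 (since 39·34 = 1326 ≡ 1).
So x ≡ 34·51 = 1734 ≡ 38 (mod 53).
Check: 39·38 = 1482 = 27·53 + 51.

38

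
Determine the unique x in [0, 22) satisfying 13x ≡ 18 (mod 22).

20

The inverse of 13 mod 22 is 17 (since 13·17 = 221 ≡ 1).
Multiplying both sides by 17: x ≡ 17·18 = 306 ≡ 20 (mod 22).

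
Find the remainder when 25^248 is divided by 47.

4

Successive squares of 25 mod 47: 25^1≡25, 25^2≡14, 25^4≡8, 25^8≡17, 25^16≡7, 25^32≡2, 25^64≡4, 25^128≡16.
Since 248 = 8 + 16 + 32 + 64 + 128 in binary, 25^248 ≡ 17·7·2·4·16 ≡ 4 (mod 47).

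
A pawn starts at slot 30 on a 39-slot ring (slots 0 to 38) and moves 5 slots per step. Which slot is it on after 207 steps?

12

207·5 = 1035.
1035 − 26·39 = 21, so 1035 ≡ 21 (mod 39).
(30 + 21) mod 39 = 12.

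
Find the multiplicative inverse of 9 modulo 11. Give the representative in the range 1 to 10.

9·5 = 45 = 4·11 + 1, so 9⁻¹ ≡ 5 (mod 11).

5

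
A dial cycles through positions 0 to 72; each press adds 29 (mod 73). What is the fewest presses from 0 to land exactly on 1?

29·68 = 1972 = 27·73 + 1, so 29⁻¹ ≡ 68 (mod 73).

68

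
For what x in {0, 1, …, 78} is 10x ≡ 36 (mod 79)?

51

The inverse of 10 mod 79 is 8 (since 10·8 = 80 ≡ 1).
Multiplying both sides by 8: x ≡ 8·36 = 288 ≡ 51 (mod 79).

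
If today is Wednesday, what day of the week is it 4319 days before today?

Wednesday

4319 mod 7 = 0 (since 617·7 = 4319).
Wednesday − 0 days → Wednesday.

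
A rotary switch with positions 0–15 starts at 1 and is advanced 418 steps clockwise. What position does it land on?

418 mod 16 = 2 (since 26·16 = 416).
(1 + 2) mod 16 = 3.

3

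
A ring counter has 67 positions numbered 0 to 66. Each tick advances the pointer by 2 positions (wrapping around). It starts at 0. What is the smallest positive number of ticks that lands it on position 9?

38

The inverse of 2 mod 67 is 34 (since 2·34 = 68 ≡ 1).
So x ≡ 34·9 = 306 ≡ 38 (mod 67).
Check: 2·38 = 76 = 1·67 + 9.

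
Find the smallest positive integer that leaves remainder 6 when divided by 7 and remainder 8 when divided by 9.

Since 9·4 ≡ 1 (mod 7), take x = 8 + 9·((6−8)·4 mod 7) = 8 + 9·6 = 62.
Check: 62 mod 7 = 6, 62 mod 9 = 8.

62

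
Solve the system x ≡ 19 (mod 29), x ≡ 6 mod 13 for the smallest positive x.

x ≡ 6 (mod 13) gives x ∈ {6, 19}.
The first of these with x mod 29 = 19 is 19.

19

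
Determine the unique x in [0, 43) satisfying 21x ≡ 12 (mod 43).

The inverse of 21 mod 43 is 41 (since 21·41 = 861 ≡ 1).
So x ≡ 41·12 = 492 ≡ 19 (mod 43).
Check: 21·19 = 399 = 9·43 + 12.

19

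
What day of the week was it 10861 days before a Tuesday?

10861 − 1551·7 = 4, so 10861 ≡ 4 (mod 7).
Tuesday − 4 days → Friday.

Friday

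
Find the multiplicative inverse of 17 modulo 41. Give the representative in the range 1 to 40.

41 = 2·17 + 7
17 = 2·7 + 3
7 = 2·3 + 1
3 = 3·1 + 0
Back-substituting gives 17·29 ≡ 1 (mod 41).

29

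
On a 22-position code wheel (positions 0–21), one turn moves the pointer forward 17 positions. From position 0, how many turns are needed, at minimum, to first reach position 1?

13

17·13 = 221 = 10·22 + 1, so 17⁻¹ ≡ 13 (mod 22).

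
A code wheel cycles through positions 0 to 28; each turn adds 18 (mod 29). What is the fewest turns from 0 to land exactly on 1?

21

29 = 1·18 + 11
18 = 1·11 + 7
11 = 1·7 + 4
7 = 1·4 + 3
4 = 1·3 + 1
3 = 3·1 + 0
Back-substituting gives 18·21 ≡ 1 (mod 29).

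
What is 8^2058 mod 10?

4

The units digit of 8^n cycles with period 4: 8, 4, 2, 6, …
2058 mod 4 = 2, so the last digit matches 8^2 = 4.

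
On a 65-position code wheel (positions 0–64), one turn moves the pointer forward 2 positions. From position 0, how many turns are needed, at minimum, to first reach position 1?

33

65 = 32·2 + 1
2 = 2·1 + 0
Back-substituting gives 2·33 ≡ 1 (mod 65).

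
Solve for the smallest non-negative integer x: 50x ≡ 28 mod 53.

26

The inverse of 50 mod 53 is 35 (since 50·35 = 1750 ≡ 1).
Multiplying both sides by 35: x ≡ 35·28 = 980 ≡ 26 (mod 53).
Check: 50·26 = 1300 = 24·53 + 28.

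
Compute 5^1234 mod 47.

6

Square-and-reduce mod 47: 5^1≡5, 5^2≡25, 5^4≡14, 5^8≡8, 5^16≡17, 5^32≡7, 5^64≡2, 5^128≡4, 5^256≡16, 5^512≡21, 5^1024≡18.
Since 1234 = 2 + 16 + 64 + 128 + 1024 in binary, 5^1234 ≡ 25·17·2·4·18 ≡ 6 (mod 47).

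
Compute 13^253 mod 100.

Successive squares of 13 mod 100: 13^1≡13, 13^2≡69, 13^4≡61, 13^8≡21, 13^16≡41, 13^32≡81, 13^64≡61, 13^128≡21.
253 = 1 + 4 + 8 + 16 + 32 + 64 + 128, so 13^253 ≡ 13·61·21·41·81·61·21 ≡ 53 (mod 100).

53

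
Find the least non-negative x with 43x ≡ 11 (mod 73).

41

43⁻¹ ≡ 17 (mod 73) because 43·17 = 731 = 10·73 + 1.
So x ≡ 17·11 = 187 ≡ 41 (mod 73).
Check: 43·41 = 1763 = 24·73 + 11.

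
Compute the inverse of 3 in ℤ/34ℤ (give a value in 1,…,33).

23

3·23 = 69 = 2·34 + 1, so 3⁻¹ ≡ 23 (mod 34).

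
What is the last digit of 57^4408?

1

Powers of 7 mod 10 repeat with period 4: 7, 9, 3, 1.
4408 leaves remainder 0 on division by 4, so 57^4408 ends in 1.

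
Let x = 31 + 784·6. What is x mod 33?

784·6 = 4704.
4704 mod 33 = 18 (since 142·33 = 4686).
(31 + 18) mod 33 = 16.

16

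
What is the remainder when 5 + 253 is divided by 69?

Dividing 253 by 69 gives quotient 3 and remainder 46.
(5 + 46) mod 69 = 51.

51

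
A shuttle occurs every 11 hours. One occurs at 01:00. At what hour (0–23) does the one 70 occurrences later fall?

70·11 = 770.
770 = 32·24 + 2, so 770 mod 24 = 2.
(1 + 2) mod 24 = 3.

3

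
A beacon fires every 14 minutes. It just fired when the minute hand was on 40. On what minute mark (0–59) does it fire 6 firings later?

4

6·14 = 84.
84 mod 60 = 24 (since 1·60 = 60).
(40 + 24) mod 60 = 4.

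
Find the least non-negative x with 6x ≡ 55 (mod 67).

65

The inverse of 6 mod 67 is 56 (since 6·56 = 336 ≡ 1).
Multiplying both sides by 56: x ≡ 56·55 = 3080 ≡ 65 (mod 67).
Check: 6·65 = 390 = 5·67 + 55.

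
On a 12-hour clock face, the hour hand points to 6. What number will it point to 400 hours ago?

400 mod 12 = 4 (since 33·12 = 396).
6 − 4 → 2 on a 12-hour dial.

2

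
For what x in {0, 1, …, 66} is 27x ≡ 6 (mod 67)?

30

27⁻¹ ≡ 5 (mod 67) because 27·5 = 135 = 2·67 + 1.
Multiplying both sides by 5: x ≡ 5·6 = 30 ≡ 30 (mod 67).
Check: 27·30 = 810 = 12·67 + 6.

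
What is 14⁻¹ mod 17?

11

14·11 = 154 = 9·17 + 1, so 14⁻¹ ≡ 11 (mod 17).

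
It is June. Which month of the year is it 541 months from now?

July

Dividing 541 by 12 gives quotient 45 and remainder 1.
June + 1 month → July.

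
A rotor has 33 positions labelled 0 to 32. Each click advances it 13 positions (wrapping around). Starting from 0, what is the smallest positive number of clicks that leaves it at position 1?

13·28 = 364 = 11·33 + 1, so 13⁻¹ ≡ 28 (mod 33).

28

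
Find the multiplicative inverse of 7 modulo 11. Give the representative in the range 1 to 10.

8

11 = 1·7 + 4
7 = 1·4 + 3
4 = 1·3 + 1
3 = 3·1 + 0
Back-substituting gives 7·8 ≡ 1 (mod 11).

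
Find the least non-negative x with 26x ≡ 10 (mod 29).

The inverse of 26 mod 29 is 19 (since 26·19 = 494 ≡ 1).
So x ≡ 19·10 = 190 ≡ 16 (mod 29).

16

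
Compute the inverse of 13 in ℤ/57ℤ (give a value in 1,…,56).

13·22 = 286 = 5·57 + 1, so 13⁻¹ ≡ 22 (mod 57).

22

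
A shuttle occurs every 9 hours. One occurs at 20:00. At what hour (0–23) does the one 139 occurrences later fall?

139·9 = 1251.
1251 mod 24 = 3 (since 52·24 = 1248).
(20 + 3) mod 24 = 23.

23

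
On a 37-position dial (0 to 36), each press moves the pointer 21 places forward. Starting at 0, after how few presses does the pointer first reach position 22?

31

The inverse of 21 mod 37 is 30 (since 21·30 = 630 ≡ 1).
Multiplying both sides by 30: x ≡ 30·22 = 660 ≡ 31 (mod 37).
Check: 21·31 = 651 = 17·37 + 22.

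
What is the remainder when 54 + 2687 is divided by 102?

2687 − 26·102 = 35, so 2687 ≡ 35 (mod 102).
(54 + 35) mod 102 = 89.

89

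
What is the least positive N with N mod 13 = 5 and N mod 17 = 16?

135

x ≡ 5 (mod 13) gives x ∈ {5, 18, 31, 44, 57, 70, 83, 96, …}.
The first of these with x mod 17 = 16 is 135.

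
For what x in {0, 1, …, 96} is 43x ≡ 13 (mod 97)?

77

43⁻¹ ≡ 88 (mod 97) because 43·88 = 3784 = 39·97 + 1.
Multiplying both sides by 88: x ≡ 88·13 = 1144 ≡ 77 (mod 97).
Check: 43·77 = 3311 = 34·97 + 13.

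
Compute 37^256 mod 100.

41

Successive squares of 37 mod 100: 37^1≡37, 37^2≡69, 37^4≡61, 37^8≡21, 37^16≡41, 37^32≡81, 37^64≡61, 37^128≡21, 37^256≡41.
256 = 256, so 37^256 ≡ 41 ≡ 41 (mod 100).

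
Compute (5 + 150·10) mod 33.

20

150·10 = 1500.
1500 − 45·33 = 15, so 1500 ≡ 15 (mod 33).
(5 + 15) mod 33 = 20.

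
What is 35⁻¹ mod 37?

35·18 = 630 = 17·37 + 1, so 35⁻¹ ≡ 18 (mod 37).

18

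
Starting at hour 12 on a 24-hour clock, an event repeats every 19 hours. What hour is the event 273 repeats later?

273·19 = 5187.
Dividing 5187 by 24 gives quotient 216 and remainder 3.
(12 + 3) mod 24 = 15.

15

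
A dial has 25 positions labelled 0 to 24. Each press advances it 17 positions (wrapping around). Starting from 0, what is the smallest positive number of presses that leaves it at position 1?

17·3 = 51 = 2·25 + 1, so 17⁻¹ ≡ 3 (mod 25).

3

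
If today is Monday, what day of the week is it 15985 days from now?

15985 mod 7 = 4 (since 2283·7 = 15981).
Monday + 4 days → Friday.

Friday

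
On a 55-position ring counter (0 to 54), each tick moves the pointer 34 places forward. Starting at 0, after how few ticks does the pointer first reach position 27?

38

The inverse of 34 mod 55 is 34 (since 34·34 = 1156 ≡ 1).
Multiplying both sides by 34: x ≡ 34·27 = 918 ≡ 38 (mod 55).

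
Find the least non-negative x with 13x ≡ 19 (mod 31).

13⁻¹ ≡ 12 (mod 31) because 13·12 = 156 = 5·31 + 1.
So x ≡ 12·19 = 228 ≡ 11 (mod 31).
Check: 13·11 = 143 = 4·31 + 19.

11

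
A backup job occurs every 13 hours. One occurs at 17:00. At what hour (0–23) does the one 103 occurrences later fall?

103·13 = 1339.
1339 = 55·24 + 19, so 1339 mod 24 = 19.
(17 + 19) mod 24 = 12.

12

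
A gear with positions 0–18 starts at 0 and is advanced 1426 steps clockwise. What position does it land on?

1426 mod 19 = 1 (since 75·19 = 1425).
(0 + 1) mod 19 = 1.

1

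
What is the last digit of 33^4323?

7

The units digit of 33^n cycles with period 4: 3, 9, 7, 1, …
4323 leaves remainder 3 on division by 4, so 33^4323 ends in 7.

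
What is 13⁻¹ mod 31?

12

13·12 = 156 = 5·31 + 1, so 13⁻¹ ≡ 12 (mod 31).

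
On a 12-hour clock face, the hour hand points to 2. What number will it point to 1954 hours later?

12

1954 − 162·12 = 10, so 1954 ≡ 10 (mod 12).
2 + 10 → 12 on a 12-hour dial.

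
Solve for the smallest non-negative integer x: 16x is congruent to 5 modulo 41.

8

16⁻¹ ≡ 18 (mod 41) because 16·18 = 288 = 7·41 + 1.
Multiplying both sides by 18: x ≡ 18·5 = 90 ≡ 8 (mod 41).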